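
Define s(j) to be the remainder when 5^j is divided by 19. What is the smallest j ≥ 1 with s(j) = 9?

Listing terms: s(0) = 1,  s(1) = 5,  s(2) = 6,  s(3) = 11,  s(4) = 17,  s(5) = 9,  s(6) = 7,  s(7) = 16,  s(8) = 4,  s(9) = 1.
The sequence repeats with period 9.
The value 9 first appears (with j ≥ 1) at s(5).

5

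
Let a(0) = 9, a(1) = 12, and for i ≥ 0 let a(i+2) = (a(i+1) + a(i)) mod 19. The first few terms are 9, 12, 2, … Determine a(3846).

a(0) = 9,  a(1) = 12,  a(2) = 2,  a(3) = 14,  a(4) = 16,  a(5) = 11,  a(6) = 8,  a(7) = 0,  a(8) = 8,  a(9) = 8,  a(10) = 16,  a(11) = 5,  a(12) = 2,  a(13) = 7,  a(14) = 9,  a(15) = 16,  a(16) = 6,  a(17) = 3,  a(18) = 9,  a(19) = 12.
The sequence repeats with period 18.
So a(3846) = a(0 + ((3846-0) mod 18)) = a(12) = 2.

2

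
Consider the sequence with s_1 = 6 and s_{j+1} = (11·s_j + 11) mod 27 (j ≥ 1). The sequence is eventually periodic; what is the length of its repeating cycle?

18

Listing terms: s_1 = 6, s_2 = 23, s_3 = 21, s_4 = 26, s_5 = 0, s_6 = 11, s_7 = 24, s_8 = 5, s_9 = 12, s_{10} = 8, s_{11} = 18, s_{12} = 20, s_{13} = 15, s_{14} = 14, s_{15} = 3, s_{16} = 17, s_{17} = 9, s_{18} = 2, s_{19} = 6.
Since s_{19} = s_1 = 6, the sequence is periodic with period 18.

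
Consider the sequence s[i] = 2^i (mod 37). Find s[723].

We have s[0] = 1; s[1] = 2; s[2] = 4; s[3] = 8; s[4] = 16; s[5] = 32; s[6] = 27; s[7] = 17; s[8] = 34; s[9] = 31; s[10] = 25; s[11] = 13; s[12] = 26; s[13] = 15; s[14] = 30; s[15] = 23; s[16] = 9; s[17] = 18; s[18] = 36; s[19] = 35; s[20] = 33; s[21] = 29; s[22] = 21; s[23] = 5; s[24] = 10; s[25] = 20; s[26] = 3; s[27] = 6; s[28] = 12; s[29] = 24; s[30] = 11; s[31] = 22; s[32] = 7; s[33] = 14; s[34] = 28; s[35] = 19; s[36] = 1.
The sequence repeats with period 36.
So s[723] = s[0 + ((723-0) mod 36)] = s[3] = 8.

8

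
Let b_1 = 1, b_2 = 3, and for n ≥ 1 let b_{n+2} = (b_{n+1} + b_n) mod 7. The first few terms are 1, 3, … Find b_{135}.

b_1 = 1,  b_2 = 3,  b_3 = 4,  b_4 = 0,  b_5 = 4,  b_6 = 4,  b_7 = 1,  b_8 = 5,  b_9 = 6,  b_{10} = 4,  b_{11} = 3,  b_{12} = 0,  b_{13} = 3,  b_{14} = 3,  b_{15} = 6,  b_{16} = 2,  b_{17} = 1,  b_{18} = 3.
Since (b_{17}, b_{18}) = (b_1, b_2) = (1, 3) (two consecutive terms determine the rest), the sequence is periodic with period 16.
So b_{135} = b_{1 + ((135-1) mod 16)} = b_7 = 1.

1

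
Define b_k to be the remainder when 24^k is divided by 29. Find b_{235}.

Listing terms: b_1 = 24; b_2 = 25; b_3 = 20; b_4 = 16; b_5 = 7; b_6 = 23; b_7 = 1; b_8 = 24.
Since b_8 = b_1 = 24, the sequence is periodic with period 7.
(235 - 1) mod 7 = 3, so b_{235} = b_4 = 16.

16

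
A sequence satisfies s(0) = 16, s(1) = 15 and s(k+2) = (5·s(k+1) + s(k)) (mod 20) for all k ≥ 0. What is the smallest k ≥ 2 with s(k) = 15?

5

We have s(0) = 16; s(1) = 15; s(2) = 11; s(3) = 10; s(4) = 1; s(5) = 15; s(6) = 16; s(7) = 15.
The sequence repeats with period 6.
The value 15 first appears (with k ≥ 2) at s(5).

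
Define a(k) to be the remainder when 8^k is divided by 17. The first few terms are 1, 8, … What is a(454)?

We have a(0) = 1, a(1) = 8, a(2) = 13, a(3) = 2, a(4) = 16, a(5) = 9, a(6) = 4, a(7) = 15, a(8) = 1.
Since a(8) = a(0) = 1, the sequence is periodic with period 8.
So a(454) = a(0 + ((454-0) mod 8)) = a(6) = 4.

4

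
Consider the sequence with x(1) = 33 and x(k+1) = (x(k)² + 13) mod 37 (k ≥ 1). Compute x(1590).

12

Listing terms: x(1) = 33,  x(2) = 29,  x(3) = 3,  x(4) = 22,  x(5) = 16,  x(6) = 10,  x(7) = 2,  x(8) = 17,  x(9) = 6,  x(10) = 12,  x(11) = 9,  x(12) = 20,  x(13) = 6.
Since x(13) = x(9) = 6, the sequence is eventually periodic: after a pre-period of length 8 it cycles with period 4.
For k ≥ 9, x(k) depends only on (k - 9) mod 4. (1590 - 9) mod 4 = 1, so x(1590) = x(10) = 12.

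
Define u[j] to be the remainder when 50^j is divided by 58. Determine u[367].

10

Computing terms: u[1] = 50,  u[2] = 6,  u[3] = 10,  u[4] = 36,  u[5] = 2,  u[6] = 42,  u[7] = 12,  u[8] = 20,  u[9] = 14,  u[10] = 4,  u[11] = 26,  u[12] = 24,  u[13] = 40,  u[14] = 28,  u[15] = 8,  u[16] = 52,  u[17] = 48,  u[18] = 22,  u[19] = 56,  u[20] = 16,  u[21] = 46,  u[22] = 38,  u[23] = 44,  u[24] = 54,  u[25] = 32,  u[26] = 34,  u[27] = 18,  u[28] = 30,  u[29] = 50.
Since u[29] = u[1] = 50, the sequence is periodic with period 28.
(367 - 1) mod 28 = 2, so u[367] = u[3] = 10.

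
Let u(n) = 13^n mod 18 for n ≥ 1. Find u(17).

u(1) = 13,  u(2) = 7,  u(3) = 1,  u(4) = 13.
The sequence repeats with period 3.
(17 - 1) mod 3 = 1, so u(17) = u(2) = 7.

7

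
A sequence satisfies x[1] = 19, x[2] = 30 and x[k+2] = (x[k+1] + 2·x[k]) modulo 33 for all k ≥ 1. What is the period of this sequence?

Computing terms: x[1] = 19; x[2] = 30; x[3] = 2; x[4] = 29; x[5] = 0; x[6] = 25; x[7] = 25; x[8] = 9; x[9] = 26; x[10] = 11; x[11] = 30; x[12] = 19; x[13] = 13; x[14] = 18; x[15] = 11; x[16] = 14; x[17] = 3; x[18] = 31; x[19] = 4; x[20] = 0; x[21] = 8; x[22] = 8; x[23] = 24; x[24] = 7; x[25] = 22; x[26] = 3; x[27] = 14; x[28] = 20; x[29] = 15; x[30] = 22; x[31] = 19; x[32] = 30.
The sequence repeats with period 30.

30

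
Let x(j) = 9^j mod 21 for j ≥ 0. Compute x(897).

15

We have x(0) = 1,  x(1) = 9,  x(2) = 18,  x(3) = 15,  x(4) = 9.
Since x(4) = x(1) = 9, the sequence is eventually periodic: after a pre-period of length 1 it cycles with period 3.
For j ≥ 1, x(j) depends only on (j - 1) mod 3. (897 - 1) mod 3 = 2, so x(897) = x(3) = 15.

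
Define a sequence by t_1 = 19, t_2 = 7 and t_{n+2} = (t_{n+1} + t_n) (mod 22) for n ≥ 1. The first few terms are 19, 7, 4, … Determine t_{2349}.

t_1 = 19,  t_2 = 7,  t_3 = 4,  t_4 = 11,  t_5 = 15,  t_6 = 4,  t_7 = 19,  t_8 = 1,  t_9 = 20,  t_{10} = 21,  t_{11} = 19,  t_{12} = 18,  t_{13} = 15,  t_{14} = 11,  t_{15} = 4,  t_{16} = 15,  t_{17} = 19,  t_{18} = 12,  t_{19} = 9,  t_{20} = 21,  t_{21} = 8,  t_{22} = 7,  t_{23} = 15,  t_{24} = 0,  t_{25} = 15,  t_{26} = 15,  t_{27} = 8,  t_{28} = 1,  t_{29} = 9,  t_{30} = 10,  t_{31} = 19,  t_{32} = 7.
The sequence repeats with period 30.
So t_{2349} = t_{1 + ((2349-1) mod 30)} = t_9 = 20.

20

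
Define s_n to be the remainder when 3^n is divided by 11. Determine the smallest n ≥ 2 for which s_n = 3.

6

Listing terms: s_1 = 3, s_2 = 9, s_3 = 5, s_4 = 4, s_5 = 1, s_6 = 3.
Since s_6 = s_1 = 3, the sequence is periodic with period 5.
The value 3 next appears (with n ≥ 2) at s_6.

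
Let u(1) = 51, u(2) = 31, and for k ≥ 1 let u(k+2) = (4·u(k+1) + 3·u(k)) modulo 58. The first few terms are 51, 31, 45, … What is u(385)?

Listing terms: u(1) = 51, u(2) = 31, u(3) = 45, u(4) = 41, u(5) = 9, u(6) = 43, u(7) = 25, u(8) = 55, u(9) = 5, u(10) = 11, u(11) = 1, u(12) = 37, u(13) = 35, u(14) = 19, u(15) = 7, u(16) = 27, u(17) = 13, u(18) = 17, u(19) = 49, u(20) = 15, u(21) = 33, u(22) = 3, u(23) = 53, u(24) = 47, u(25) = 57, u(26) = 21, u(27) = 23, u(28) = 39, u(29) = 51, u(30) = 31.
The sequence repeats with period 28.
So u(385) = u(1 + ((385-1) mod 28)) = u(21) = 33.

33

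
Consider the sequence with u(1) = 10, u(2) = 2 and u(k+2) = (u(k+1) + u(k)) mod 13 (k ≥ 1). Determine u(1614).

Computing terms: u(1) = 10; u(2) = 2; u(3) = 12; u(4) = 1; u(5) = 0; u(6) = 1; u(7) = 1; u(8) = 2; u(9) = 3; u(10) = 5; u(11) = 8; u(12) = 0; u(13) = 8; u(14) = 8; u(15) = 3; u(16) = 11; u(17) = 1; u(18) = 12; u(19) = 0; u(20) = 12; u(21) = 12; u(22) = 11; u(23) = 10; u(24) = 8; u(25) = 5; u(26) = 0; u(27) = 5; u(28) = 5; u(29) = 10; u(30) = 2.
The sequence repeats with period 28.
(1614 - 1) mod 28 = 17, so u(1614) = u(18) = 12.

12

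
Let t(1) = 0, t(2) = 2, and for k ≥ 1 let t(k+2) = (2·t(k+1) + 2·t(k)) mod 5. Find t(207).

t(1) = 0,  t(2) = 2,  t(3) = 4,  t(4) = 2,  t(5) = 2,  t(6) = 3,  t(7) = 0,  t(8) = 1,  t(9) = 2,  t(10) = 1,  t(11) = 1,  t(12) = 4,  t(13) = 0,  t(14) = 3,  t(15) = 1,  t(16) = 3,  t(17) = 3,  t(18) = 2,  t(19) = 0,  t(20) = 4,  t(21) = 3,  t(22) = 4,  t(23) = 4,  t(24) = 1,  t(25) = 0,  t(26) = 2.
The sequence repeats with period 24.
So t(207) = t(1 + ((207-1) mod 24)) = t(15) = 1.

1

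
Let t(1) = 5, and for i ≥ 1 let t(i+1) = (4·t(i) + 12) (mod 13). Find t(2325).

10

Computing terms: t(1) = 5; t(2) = 6; t(3) = 10; t(4) = 0; t(5) = 12; t(6) = 8; t(7) = 5.
The sequence repeats with period 6.
So t(2325) = t(1 + ((2325-1) mod 6)) = t(3) = 10.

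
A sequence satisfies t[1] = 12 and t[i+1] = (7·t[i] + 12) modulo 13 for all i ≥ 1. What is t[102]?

9

Listing terms: t[1] = 12, t[2] = 5, t[3] = 8, t[4] = 3, t[5] = 7, t[6] = 9, t[7] = 10, t[8] = 4, t[9] = 1, t[10] = 6, t[11] = 2, t[12] = 0, t[13] = 12.
Since t[13] = t[1] = 12, the sequence is periodic with period 12.
(102 - 1) mod 12 = 5, so t[102] = t[6] = 9.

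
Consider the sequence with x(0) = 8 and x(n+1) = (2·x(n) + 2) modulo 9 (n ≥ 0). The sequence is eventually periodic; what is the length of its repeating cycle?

6

Computing terms: x(0) = 8, x(1) = 0, x(2) = 2, x(3) = 6, x(4) = 5, x(5) = 3, x(6) = 8.
Since x(6) = x(0) = 8, the sequence is periodic with period 6.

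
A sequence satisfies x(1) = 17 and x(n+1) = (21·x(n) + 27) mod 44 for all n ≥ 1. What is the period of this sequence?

4

x(1) = 17,  x(2) = 32,  x(3) = 39,  x(4) = 10,  x(5) = 17.
The sequence repeats with period 4.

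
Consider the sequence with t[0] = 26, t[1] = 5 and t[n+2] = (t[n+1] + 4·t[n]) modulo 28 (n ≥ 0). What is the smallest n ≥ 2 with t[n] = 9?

6

Computing terms: t[0] = 26, t[1] = 5, t[2] = 25, t[3] = 17, t[4] = 5, t[5] = 17, t[6] = 9, t[7] = 21, t[8] = 1, t[9] = 1, t[10] = 5, t[11] = 9, t[12] = 1, t[13] = 9, t[14] = 13, t[15] = 21, t[16] = 17, t[17] = 17, t[18] = 1, t[19] = 13, t[20] = 17, t[21] = 13, t[22] = 25, t[23] = 21, t[24] = 9, t[25] = 9, t[26] = 17, t[27] = 25, t[28] = 9, t[29] = 25, t[30] = 5, t[31] = 21, t[32] = 13, t[33] = 13, t[34] = 9, t[35] = 5, t[36] = 13, t[37] = 5, t[38] = 1, t[39] = 21, t[40] = 25, t[41] = 25, t[42] = 13, t[43] = 1, t[44] = 25, t[45] = 1, t[46] = 17, t[47] = 21, t[48] = 5, t[49] = 5, t[50] = 25.
Since (t[49], t[50]) = (t[1], t[2]) = (5, 25) (two consecutive terms determine the rest), the sequence is eventually periodic: after a pre-period of length 1 it cycles with period 48.
The value 9 first appears (with n ≥ 2) at t[6].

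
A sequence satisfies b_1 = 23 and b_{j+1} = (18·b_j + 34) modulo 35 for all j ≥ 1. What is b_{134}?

28

Listing terms: b_1 = 23, b_2 = 28, b_3 = 13, b_4 = 23.
The sequence repeats with period 3.
(134 - 1) mod 3 = 1, so b_{134} = b_2 = 28.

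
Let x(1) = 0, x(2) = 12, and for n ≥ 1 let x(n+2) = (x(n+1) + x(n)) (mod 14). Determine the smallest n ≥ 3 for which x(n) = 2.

Computing terms: x(1) = 0,  x(2) = 12,  x(3) = 12,  x(4) = 10,  x(5) = 8,  x(6) = 4,  x(7) = 12,  x(8) = 2,  x(9) = 0,  x(10) = 2,  x(11) = 2,  x(12) = 4,  x(13) = 6,  x(14) = 10,  x(15) = 2,  x(16) = 12,  x(17) = 0,  x(18) = 12.
Since (x(17), x(18)) = (x(1), x(2)) = (0, 12) (two consecutive terms determine the rest), the sequence is periodic with period 16.
The value 2 first appears (with n ≥ 3) at x(8).

8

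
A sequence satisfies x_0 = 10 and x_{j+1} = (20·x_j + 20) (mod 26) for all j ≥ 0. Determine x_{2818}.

24

Computing terms: x_0 = 10,  x_1 = 12,  x_2 = 0,  x_3 = 20,  x_4 = 4,  x_5 = 22,  x_6 = 18,  x_7 = 16,  x_8 = 2,  x_9 = 8,  x_{10} = 24,  x_{11} = 6,  x_{12} = 10.
The sequence repeats with period 12.
So x_{2818} = x_{0 + ((2818-0) mod 12)} = x_{10} = 24.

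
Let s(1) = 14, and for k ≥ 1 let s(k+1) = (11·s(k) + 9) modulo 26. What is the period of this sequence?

Listing terms: s(1) = 14,  s(2) = 7,  s(3) = 8,  s(4) = 19,  s(5) = 10,  s(6) = 15,  s(7) = 18,  s(8) = 25,  s(9) = 24,  s(10) = 13,  s(11) = 22,  s(12) = 17,  s(13) = 14.
Since s(13) = s(1) = 14, the sequence is periodic with period 12.

12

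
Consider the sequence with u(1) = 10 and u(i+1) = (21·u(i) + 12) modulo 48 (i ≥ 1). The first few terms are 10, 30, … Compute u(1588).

We have u(1) = 10, u(2) = 30, u(3) = 18, u(4) = 6, u(5) = 42, u(6) = 30.
Since u(6) = u(2) = 30, the sequence is eventually periodic: after a pre-period of length 1 it cycles with period 4.
For i ≥ 2, u(i) depends only on (i - 2) mod 4. (1588 - 2) mod 4 = 2, so u(1588) = u(4) = 6.

6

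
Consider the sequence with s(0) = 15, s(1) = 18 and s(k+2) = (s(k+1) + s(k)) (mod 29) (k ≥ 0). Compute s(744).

4

We have s(0) = 15,  s(1) = 18,  s(2) = 4,  s(3) = 22,  s(4) = 26,  s(5) = 19,  s(6) = 16,  s(7) = 6,  s(8) = 22,  s(9) = 28,  s(10) = 21,  s(11) = 20,  s(12) = 12,  s(13) = 3,  s(14) = 15,  s(15) = 18.
Since (s(14), s(15)) = (s(0), s(1)) = (15, 18) (two consecutive terms determine the rest), the sequence is periodic with period 14.
(744 - 0) mod 14 = 2, so s(744) = s(2) = 4.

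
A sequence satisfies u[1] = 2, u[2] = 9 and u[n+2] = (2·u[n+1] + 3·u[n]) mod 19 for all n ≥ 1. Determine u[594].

Computing terms: u[1] = 2, u[2] = 9, u[3] = 5, u[4] = 18, u[5] = 13, u[6] = 4, u[7] = 9, u[8] = 11, u[9] = 11, u[10] = 17, u[11] = 10, u[12] = 14, u[13] = 1, u[14] = 6, u[15] = 15, u[16] = 10, u[17] = 8, u[18] = 8, u[19] = 2, u[20] = 9.
Since (u[19], u[20]) = (u[1], u[2]) = (2, 9) (two consecutive terms determine the rest), the sequence is periodic with period 18.
(594 - 1) mod 18 = 17, so u[594] = u[18] = 8.

8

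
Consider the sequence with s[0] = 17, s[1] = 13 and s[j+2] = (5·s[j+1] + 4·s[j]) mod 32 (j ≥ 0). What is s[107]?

13

Computing terms: s[0] = 17,  s[1] = 13,  s[2] = 5,  s[3] = 13,  s[4] = 21,  s[5] = 29,  s[6] = 5,  s[7] = 13.
Since (s[6], s[7]) = (s[2], s[3]) = (5, 13) (two consecutive terms determine the rest), the sequence is eventually periodic: after a pre-period of length 2 it cycles with period 4.
For j ≥ 2, s[j] depends only on (j - 2) mod 4. (107 - 2) mod 4 = 1, so s[107] = s[3] = 13.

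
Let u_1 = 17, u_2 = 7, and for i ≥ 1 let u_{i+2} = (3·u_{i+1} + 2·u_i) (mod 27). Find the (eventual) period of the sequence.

36

u_1 = 17; u_2 = 7; u_3 = 1; u_4 = 17; u_5 = 26; u_6 = 4; u_7 = 10; u_8 = 11; u_9 = 26; u_{10} = 19; u_{11} = 1; u_{12} = 14; u_{13} = 17; u_{14} = 25; u_{15} = 1; u_{16} = 26; u_{17} = 26; u_{18} = 22; u_{19} = 10; u_{20} = 20; u_{21} = 26; u_{22} = 10; u_{23} = 1; u_{24} = 23; u_{25} = 17; u_{26} = 16; u_{27} = 1; u_{28} = 8; u_{29} = 26; u_{30} = 13; u_{31} = 10; u_{32} = 2; u_{33} = 26; u_{34} = 1; u_{35} = 1; u_{36} = 5; u_{37} = 17; u_{38} = 7.
The sequence repeats with period 36.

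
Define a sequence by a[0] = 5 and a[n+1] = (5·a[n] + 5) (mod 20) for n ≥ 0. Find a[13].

10

Computing terms: a[0] = 5, a[1] = 10, a[2] = 15, a[3] = 0, a[4] = 5.
Since a[4] = a[0] = 5, the sequence is periodic with period 4.
So a[13] = a[0 + ((13-0) mod 4)] = a[1] = 10.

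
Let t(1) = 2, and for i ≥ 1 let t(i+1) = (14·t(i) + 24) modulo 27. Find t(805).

We have t(1) = 2; t(2) = 25; t(3) = 23; t(4) = 22; t(5) = 8; t(6) = 1; t(7) = 11; t(8) = 16; t(9) = 5; t(10) = 13; t(11) = 17; t(12) = 19; t(13) = 20; t(14) = 7; t(15) = 14; t(16) = 4; t(17) = 26; t(18) = 10; t(19) = 2.
The sequence repeats with period 18.
So t(805) = t(1 + ((805-1) mod 18)) = t(13) = 20.

20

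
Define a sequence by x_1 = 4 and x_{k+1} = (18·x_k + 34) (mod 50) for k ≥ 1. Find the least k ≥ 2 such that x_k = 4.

Listing terms: x_1 = 4, x_2 = 6, x_3 = 42, x_4 = 40, x_5 = 4.
Since x_5 = x_1 = 4, the sequence is periodic with period 4.
The value 4 next appears (with k ≥ 2) at x_5.

5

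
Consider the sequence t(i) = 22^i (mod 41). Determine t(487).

11

Computing terms: t(1) = 22,  t(2) = 33,  t(3) = 29,  t(4) = 23,  t(5) = 14,  t(6) = 21,  t(7) = 11,  t(8) = 37,  t(9) = 35,  t(10) = 32,  t(11) = 7,  t(12) = 31,  t(13) = 26,  t(14) = 39,  t(15) = 38,  t(16) = 16,  t(17) = 24,  t(18) = 36,  t(19) = 13,  t(20) = 40,  t(21) = 19,  t(22) = 8,  t(23) = 12,  t(24) = 18,  t(25) = 27,  t(26) = 20,  t(27) = 30,  t(28) = 4,  t(29) = 6,  t(30) = 9,  t(31) = 34,  t(32) = 10,  t(33) = 15,  t(34) = 2,  t(35) = 3,  t(36) = 25,  t(37) = 17,  t(38) = 5,  t(39) = 28,  t(40) = 1,  t(41) = 22.
The sequence repeats with period 40.
(487 - 1) mod 40 = 6, so t(487) = t(7) = 11.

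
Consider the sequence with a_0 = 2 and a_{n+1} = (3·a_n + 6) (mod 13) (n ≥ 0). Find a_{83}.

3

Computing terms: a_0 = 2, a_1 = 12, a_2 = 3, a_3 = 2.
The sequence repeats with period 3.
(83 - 0) mod 3 = 2, so a_{83} = a_2 = 3.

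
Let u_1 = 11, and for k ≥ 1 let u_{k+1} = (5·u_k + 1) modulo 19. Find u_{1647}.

We have u_1 = 11,  u_2 = 18,  u_3 = 15,  u_4 = 0,  u_5 = 1,  u_6 = 6,  u_7 = 12,  u_8 = 4,  u_9 = 2,  u_{10} = 11.
The sequence repeats with period 9.
(1647 - 1) mod 9 = 8, so u_{1647} = u_9 = 2.

2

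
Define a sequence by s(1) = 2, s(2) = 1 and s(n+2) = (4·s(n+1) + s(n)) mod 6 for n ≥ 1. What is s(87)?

Computing terms: s(1) = 2,  s(2) = 1,  s(3) = 0,  s(4) = 1,  s(5) = 4,  s(6) = 5,  s(7) = 0,  s(8) = 5,  s(9) = 2,  s(10) = 1.
Since (s(9), s(10)) = (s(1), s(2)) = (2, 1) (two consecutive terms determine the rest), the sequence is periodic with period 8.
(87 - 1) mod 8 = 6, so s(87) = s(7) = 0.

0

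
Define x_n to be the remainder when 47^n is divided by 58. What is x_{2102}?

5

Listing terms: x_0 = 1, x_1 = 47, x_2 = 5, x_3 = 3, x_4 = 25, x_5 = 15, x_6 = 9, x_7 = 17, x_8 = 45, x_9 = 27, x_{10} = 51, x_{11} = 19, x_{12} = 23, x_{13} = 37, x_{14} = 57, x_{15} = 11, x_{16} = 53, x_{17} = 55, x_{18} = 33, x_{19} = 43, x_{20} = 49, x_{21} = 41, x_{22} = 13, x_{23} = 31, x_{24} = 7, x_{25} = 39, x_{26} = 35, x_{27} = 21, x_{28} = 1.
The sequence repeats with period 28.
(2102 - 0) mod 28 = 2, so x_{2102} = x_2 = 5.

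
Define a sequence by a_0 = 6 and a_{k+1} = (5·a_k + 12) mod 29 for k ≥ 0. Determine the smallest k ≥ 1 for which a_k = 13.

1

a_0 = 6, a_1 = 13, a_2 = 19, a_3 = 20, a_4 = 25, a_5 = 21, a_6 = 1, a_7 = 17, a_8 = 10, a_9 = 4, a_{10} = 3, a_{11} = 27, a_{12} = 2, a_{13} = 22, a_{14} = 6.
Since a_{14} = a_0 = 6, the sequence is periodic with period 14.
The value 13 first appears (with k ≥ 1) at a_1.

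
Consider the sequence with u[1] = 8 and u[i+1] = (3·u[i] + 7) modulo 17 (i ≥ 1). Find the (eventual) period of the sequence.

u[1] = 8,  u[2] = 14,  u[3] = 15,  u[4] = 1,  u[5] = 10,  u[6] = 3,  u[7] = 16,  u[8] = 4,  u[9] = 2,  u[10] = 13,  u[11] = 12,  u[12] = 9,  u[13] = 0,  u[14] = 7,  u[15] = 11,  u[16] = 6,  u[17] = 8.
The sequence repeats with period 16.

16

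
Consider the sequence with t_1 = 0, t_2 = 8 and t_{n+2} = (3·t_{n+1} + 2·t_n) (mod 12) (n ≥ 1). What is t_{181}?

Listing terms: t_1 = 0, t_2 = 8, t_3 = 0, t_4 = 4, t_5 = 0, t_6 = 8.
Since (t_5, t_6) = (t_1, t_2) = (0, 8) (two consecutive terms determine the rest), the sequence is periodic with period 4.
(181 - 1) mod 4 = 0, so t_{181} = t_1 = 0.

0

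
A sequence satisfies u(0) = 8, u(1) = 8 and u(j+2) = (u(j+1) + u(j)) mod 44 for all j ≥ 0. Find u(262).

16

Computing terms: u(0) = 8,  u(1) = 8,  u(2) = 16,  u(3) = 24,  u(4) = 40,  u(5) = 20,  u(6) = 16,  u(7) = 36,  u(8) = 8,  u(9) = 0,  u(10) = 8,  u(11) = 8.
Since (u(10), u(11)) = (u(0), u(1)) = (8, 8) (two consecutive terms determine the rest), the sequence is periodic with period 10.
So u(262) = u(0 + ((262-0) mod 10)) = u(2) = 16.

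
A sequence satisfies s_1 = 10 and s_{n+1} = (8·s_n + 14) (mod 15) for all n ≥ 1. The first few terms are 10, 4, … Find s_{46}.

4

Computing terms: s_1 = 10; s_2 = 4; s_3 = 1; s_4 = 7; s_5 = 10.
The sequence repeats with period 4.
So s_{46} = s_{1 + ((46-1) mod 4)} = s_2 = 4.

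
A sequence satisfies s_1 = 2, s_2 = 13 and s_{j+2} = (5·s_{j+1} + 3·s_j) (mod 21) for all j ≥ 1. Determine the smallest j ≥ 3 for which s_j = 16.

4

Computing terms: s_1 = 2, s_2 = 13, s_3 = 8, s_4 = 16, s_5 = 20, s_6 = 1, s_7 = 2, s_8 = 13.
Since (s_7, s_8) = (s_1, s_2) = (2, 13) (two consecutive terms determine the rest), the sequence is periodic with period 6.
The value 16 first appears (with j ≥ 3) at s_4.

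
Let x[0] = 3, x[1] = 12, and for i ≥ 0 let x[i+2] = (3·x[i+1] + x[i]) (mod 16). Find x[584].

3

We have x[0] = 3,  x[1] = 12,  x[2] = 7,  x[3] = 1,  x[4] = 10,  x[5] = 15,  x[6] = 7,  x[7] = 4,  x[8] = 3,  x[9] = 13,  x[10] = 10,  x[11] = 11,  x[12] = 11,  x[13] = 12,  x[14] = 15,  x[15] = 9,  x[16] = 10,  x[17] = 7,  x[18] = 15,  x[19] = 4,  x[20] = 11,  x[21] = 5,  x[22] = 10,  x[23] = 3,  x[24] = 3,  x[25] = 12.
Since (x[24], x[25]) = (x[0], x[1]) = (3, 12) (two consecutive terms determine the rest), the sequence is periodic with period 24.
(584 - 0) mod 24 = 8, so x[584] = x[8] = 3.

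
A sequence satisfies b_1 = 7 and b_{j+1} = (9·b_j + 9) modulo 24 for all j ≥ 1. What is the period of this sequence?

We have b_1 = 7; b_2 = 0; b_3 = 9; b_4 = 18; b_5 = 3; b_6 = 12; b_7 = 21; b_8 = 6; b_9 = 15; b_{10} = 0.
Since b_{10} = b_2 = 0, the sequence is eventually periodic: after a pre-period of length 1 it cycles with period 8.

8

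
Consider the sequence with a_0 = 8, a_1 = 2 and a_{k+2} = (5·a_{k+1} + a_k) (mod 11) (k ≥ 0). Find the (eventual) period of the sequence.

24

We have a_0 = 8; a_1 = 2; a_2 = 7; a_3 = 4; a_4 = 5; a_5 = 7; a_6 = 7; a_7 = 9; a_8 = 8; a_9 = 5; a_{10} = 0; a_{11} = 5; a_{12} = 3; a_{13} = 9; a_{14} = 4; a_{15} = 7; a_{16} = 6; a_{17} = 4; a_{18} = 4; a_{19} = 2; a_{20} = 3; a_{21} = 6; a_{22} = 0; a_{23} = 6; a_{24} = 8; a_{25} = 2.
The sequence repeats with period 24.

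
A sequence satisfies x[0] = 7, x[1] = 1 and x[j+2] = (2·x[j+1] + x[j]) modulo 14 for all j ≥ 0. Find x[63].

5

Computing terms: x[0] = 7,  x[1] = 1,  x[2] = 9,  x[3] = 5,  x[4] = 5,  x[5] = 1,  x[6] = 7,  x[7] = 1.
Since (x[6], x[7]) = (x[0], x[1]) = (7, 1) (two consecutive terms determine the rest), the sequence is periodic with period 6.
(63 - 0) mod 6 = 3, so x[63] = x[3] = 5.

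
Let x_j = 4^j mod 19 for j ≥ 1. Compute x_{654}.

11

x_1 = 4; x_2 = 16; x_3 = 7; x_4 = 9; x_5 = 17; x_6 = 11; x_7 = 6; x_8 = 5; x_9 = 1; x_{10} = 4.
The sequence repeats with period 9.
(654 - 1) mod 9 = 5, so x_{654} = x_6 = 11.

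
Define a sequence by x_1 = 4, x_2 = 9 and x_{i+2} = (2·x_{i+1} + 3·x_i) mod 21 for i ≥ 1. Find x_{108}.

Listing terms: x_1 = 4; x_2 = 9; x_3 = 9; x_4 = 3; x_5 = 12; x_6 = 12; x_7 = 18; x_8 = 9; x_9 = 9.
Since (x_8, x_9) = (x_2, x_3) = (9, 9) (two consecutive terms determine the rest), the sequence is eventually periodic: after a pre-period of length 1 it cycles with period 6.
For i ≥ 2, x_i depends only on (i - 2) mod 6. (108 - 2) mod 6 = 4, so x_{108} = x_6 = 12.

12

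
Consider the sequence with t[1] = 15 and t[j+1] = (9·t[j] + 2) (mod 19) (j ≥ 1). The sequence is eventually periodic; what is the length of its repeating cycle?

9

t[1] = 15, t[2] = 4, t[3] = 0, t[4] = 2, t[5] = 1, t[6] = 11, t[7] = 6, t[8] = 18, t[9] = 12, t[10] = 15.
Since t[10] = t[1] = 15, the sequence is periodic with period 9.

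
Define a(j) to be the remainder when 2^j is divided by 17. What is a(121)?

2

a(0) = 1; a(1) = 2; a(2) = 4; a(3) = 8; a(4) = 16; a(5) = 15; a(6) = 13; a(7) = 9; a(8) = 1.
The sequence repeats with period 8.
So a(121) = a(0 + ((121-0) mod 8)) = a(1) = 2.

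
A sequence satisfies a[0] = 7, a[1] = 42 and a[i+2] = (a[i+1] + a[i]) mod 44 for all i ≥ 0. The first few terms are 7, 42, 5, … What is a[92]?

5

Listing terms: a[0] = 7,  a[1] = 42,  a[2] = 5,  a[3] = 3,  a[4] = 8,  a[5] = 11,  a[6] = 19,  a[7] = 30,  a[8] = 5,  a[9] = 35,  a[10] = 40,  a[11] = 31,  a[12] = 27,  a[13] = 14,  a[14] = 41,  a[15] = 11,  a[16] = 8,  a[17] = 19,  a[18] = 27,  a[19] = 2,  a[20] = 29,  a[21] = 31,  a[22] = 16,  a[23] = 3,  a[24] = 19,  a[25] = 22,  a[26] = 41,  a[27] = 19,  a[28] = 16,  a[29] = 35,  a[30] = 7,  a[31] = 42.
Since (a[30], a[31]) = (a[0], a[1]) = (7, 42) (two consecutive terms determine the rest), the sequence is periodic with period 30.
(92 - 0) mod 30 = 2, so a[92] = a[2] = 5.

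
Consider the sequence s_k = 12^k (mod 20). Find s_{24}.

16

We have s_0 = 1, s_1 = 12, s_2 = 4, s_3 = 8, s_4 = 16, s_5 = 12.
Since s_5 = s_1 = 12, the sequence is eventually periodic: after a pre-period of length 1 it cycles with period 4.
For k ≥ 1, s_k depends only on (k - 1) mod 4. (24 - 1) mod 4 = 3, so s_{24} = s_4 = 16.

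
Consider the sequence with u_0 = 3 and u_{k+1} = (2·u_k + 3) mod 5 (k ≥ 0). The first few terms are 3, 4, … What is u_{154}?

Computing terms: u_0 = 3,  u_1 = 4,  u_2 = 1,  u_3 = 0,  u_4 = 3.
The sequence repeats with period 4.
(154 - 0) mod 4 = 2, so u_{154} = u_2 = 1.

1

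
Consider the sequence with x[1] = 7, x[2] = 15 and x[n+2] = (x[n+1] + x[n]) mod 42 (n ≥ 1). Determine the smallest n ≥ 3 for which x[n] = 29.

x[1] = 7,  x[2] = 15,  x[3] = 22,  x[4] = 37,  x[5] = 17,  x[6] = 12,  x[7] = 29,  x[8] = 41,  x[9] = 28,  x[10] = 27,  x[11] = 13,  x[12] = 40,  x[13] = 11,  x[14] = 9,  x[15] = 20,  x[16] = 29,  x[17] = 7,  x[18] = 36,  x[19] = 1,  x[20] = 37,  x[21] = 38,  x[22] = 33,  x[23] = 29,  x[24] = 20,  x[25] = 7,  x[26] = 27,  x[27] = 34,  x[28] = 19,  x[29] = 11,  x[30] = 30,  x[31] = 41,  x[32] = 29,  x[33] = 28,  x[34] = 15,  x[35] = 1,  x[36] = 16,  x[37] = 17,  x[38] = 33,  x[39] = 8,  x[40] = 41,  x[41] = 7,  x[42] = 6,  x[43] = 13,  x[44] = 19,  x[45] = 32,  x[46] = 9,  x[47] = 41,  x[48] = 8,  x[49] = 7,  x[50] = 15.
Since (x[49], x[50]) = (x[1], x[2]) = (7, 15) (two consecutive terms determine the rest), the sequence is periodic with period 48.
The value 29 first appears (with n ≥ 3) at x[7].

7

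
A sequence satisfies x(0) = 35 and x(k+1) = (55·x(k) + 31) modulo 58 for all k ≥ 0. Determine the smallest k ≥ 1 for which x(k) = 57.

10

x(0) = 35, x(1) = 42, x(2) = 21, x(3) = 26, x(4) = 11, x(5) = 56, x(6) = 37, x(7) = 36, x(8) = 39, x(9) = 30, x(10) = 57, x(11) = 34, x(12) = 45, x(13) = 12, x(14) = 53, x(15) = 46, x(16) = 9, x(17) = 4, x(18) = 19, x(19) = 32, x(20) = 51, x(21) = 52, x(22) = 49, x(23) = 0, x(24) = 31, x(25) = 54, x(26) = 43, x(27) = 18, x(28) = 35.
The sequence repeats with period 28.
The value 57 first appears (with k ≥ 1) at x(10).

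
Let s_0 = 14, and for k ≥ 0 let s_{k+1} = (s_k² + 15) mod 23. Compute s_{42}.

We have s_0 = 14,  s_1 = 4,  s_2 = 8,  s_3 = 10,  s_4 = 0,  s_5 = 15,  s_6 = 10.
Since s_6 = s_3 = 10, the sequence is eventually periodic: after a pre-period of length 3 it cycles with period 3.
For k ≥ 3, s_k depends only on (k - 3) mod 3. (42 - 3) mod 3 = 0, so s_{42} = s_3 = 10.

10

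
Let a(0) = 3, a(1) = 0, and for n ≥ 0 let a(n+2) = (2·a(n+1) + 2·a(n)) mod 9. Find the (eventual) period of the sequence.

3

Listing terms: a(0) = 3,  a(1) = 0,  a(2) = 6,  a(3) = 3,  a(4) = 0.
Since (a(3), a(4)) = (a(0), a(1)) = (3, 0) (two consecutive terms determine the rest), the sequence is periodic with period 3.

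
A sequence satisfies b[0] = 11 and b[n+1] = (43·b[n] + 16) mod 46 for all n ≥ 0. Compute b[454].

Listing terms: b[0] = 11, b[1] = 29, b[2] = 21, b[3] = 45, b[4] = 19, b[5] = 5, b[6] = 1, b[7] = 13, b[8] = 23, b[9] = 39, b[10] = 37, b[11] = 43, b[12] = 25, b[13] = 33, b[14] = 9, b[15] = 35, b[16] = 3, b[17] = 7, b[18] = 41, b[19] = 31, b[20] = 15, b[21] = 17, b[22] = 11.
The sequence repeats with period 22.
So b[454] = b[0 + ((454-0) mod 22)] = b[14] = 9.

9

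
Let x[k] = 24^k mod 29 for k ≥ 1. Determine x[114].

We have x[1] = 24,  x[2] = 25,  x[3] = 20,  x[4] = 16,  x[5] = 7,  x[6] = 23,  x[7] = 1,  x[8] = 24.
Since x[8] = x[1] = 24, the sequence is periodic with period 7.
So x[114] = x[1 + ((114-1) mod 7)] = x[2] = 25.

25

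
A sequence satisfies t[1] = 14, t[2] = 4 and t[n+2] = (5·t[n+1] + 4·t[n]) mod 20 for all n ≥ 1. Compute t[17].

We have t[1] = 14,  t[2] = 4,  t[3] = 16,  t[4] = 16,  t[5] = 4,  t[6] = 4,  t[7] = 16.
Since (t[6], t[7]) = (t[2], t[3]) = (4, 16) (two consecutive terms determine the rest), the sequence is eventually periodic: after a pre-period of length 1 it cycles with period 4.
For n ≥ 2, t[n] depends only on (n - 2) mod 4. (17 - 2) mod 4 = 3, so t[17] = t[5] = 4.

4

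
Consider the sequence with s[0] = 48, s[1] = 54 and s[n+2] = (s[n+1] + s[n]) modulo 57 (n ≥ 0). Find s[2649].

42

Computing terms: s[0] = 48,  s[1] = 54,  s[2] = 45,  s[3] = 42,  s[4] = 30,  s[5] = 15,  s[6] = 45,  s[7] = 3,  s[8] = 48,  s[9] = 51,  s[10] = 42,  s[11] = 36,  s[12] = 21,  s[13] = 0,  s[14] = 21,  s[15] = 21,  s[16] = 42,  s[17] = 6,  s[18] = 48,  s[19] = 54.
Since (s[18], s[19]) = (s[0], s[1]) = (48, 54) (two consecutive terms determine the rest), the sequence is periodic with period 18.
(2649 - 0) mod 18 = 3, so s[2649] = s[3] = 42.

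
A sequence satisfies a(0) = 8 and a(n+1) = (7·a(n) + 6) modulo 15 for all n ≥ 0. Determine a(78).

We have a(0) = 8, a(1) = 2, a(2) = 5, a(3) = 11, a(4) = 8.
The sequence repeats with period 4.
(78 - 0) mod 4 = 2, so a(78) = a(2) = 5.

5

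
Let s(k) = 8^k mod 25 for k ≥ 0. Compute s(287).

Computing terms: s(0) = 1, s(1) = 8, s(2) = 14, s(3) = 12, s(4) = 21, s(5) = 18, s(6) = 19, s(7) = 2, s(8) = 16, s(9) = 3, s(10) = 24, s(11) = 17, s(12) = 11, s(13) = 13, s(14) = 4, s(15) = 7, s(16) = 6, s(17) = 23, s(18) = 9, s(19) = 22, s(20) = 1.
Since s(20) = s(0) = 1, the sequence is periodic with period 20.
So s(287) = s(0 + ((287-0) mod 20)) = s(7) = 2.

2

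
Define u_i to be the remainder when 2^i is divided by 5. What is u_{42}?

4

u_0 = 1,  u_1 = 2,  u_2 = 4,  u_3 = 3,  u_4 = 1.
The sequence repeats with period 4.
So u_{42} = u_{0 + ((42-0) mod 4)} = u_2 = 4.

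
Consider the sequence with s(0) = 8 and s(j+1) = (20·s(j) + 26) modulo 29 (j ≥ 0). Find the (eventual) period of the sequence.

Listing terms: s(0) = 8; s(1) = 12; s(2) = 5; s(3) = 10; s(4) = 23; s(5) = 22; s(6) = 2; s(7) = 8.
The sequence repeats with period 7.

7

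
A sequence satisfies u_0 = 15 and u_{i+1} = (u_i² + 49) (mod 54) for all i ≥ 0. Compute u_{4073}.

20

We have u_0 = 15; u_1 = 4; u_2 = 11; u_3 = 8; u_4 = 5; u_5 = 20; u_6 = 17; u_7 = 14; u_8 = 29; u_9 = 26; u_{10} = 23; u_{11} = 38; u_{12} = 35; u_{13} = 32; u_{14} = 47; u_{15} = 44; u_{16} = 41; u_{17} = 2; u_{18} = 53; u_{19} = 50; u_{20} = 11.
Since u_{20} = u_2 = 11, the sequence is eventually periodic: after a pre-period of length 2 it cycles with period 18.
For i ≥ 2, u_i depends only on (i - 2) mod 18. (4073 - 2) mod 18 = 3, so u_{4073} = u_5 = 20.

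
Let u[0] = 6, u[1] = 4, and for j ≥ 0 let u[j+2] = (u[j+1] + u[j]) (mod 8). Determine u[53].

6

We have u[0] = 6,  u[1] = 4,  u[2] = 2,  u[3] = 6,  u[4] = 0,  u[5] = 6,  u[6] = 6,  u[7] = 4.
Since (u[6], u[7]) = (u[0], u[1]) = (6, 4) (two consecutive terms determine the rest), the sequence is periodic with period 6.
So u[53] = u[0 + ((53-0) mod 6)] = u[5] = 6.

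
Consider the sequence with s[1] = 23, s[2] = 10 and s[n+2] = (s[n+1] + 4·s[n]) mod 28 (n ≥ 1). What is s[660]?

22

s[1] = 23, s[2] = 10, s[3] = 18, s[4] = 2, s[5] = 18, s[6] = 26, s[7] = 14, s[8] = 6, s[9] = 6, s[10] = 2, s[11] = 26, s[12] = 6, s[13] = 26, s[14] = 22, s[15] = 14, s[16] = 18, s[17] = 18, s[18] = 6, s[19] = 22, s[20] = 18, s[21] = 22, s[22] = 10, s[23] = 14, s[24] = 26, s[25] = 26, s[26] = 18, s[27] = 10, s[28] = 26, s[29] = 10, s[30] = 2, s[31] = 14, s[32] = 22, s[33] = 22, s[34] = 26, s[35] = 2, s[36] = 22, s[37] = 2, s[38] = 6, s[39] = 14, s[40] = 10, s[41] = 10, s[42] = 22, s[43] = 6, s[44] = 10, s[45] = 6, s[46] = 18, s[47] = 14, s[48] = 2, s[49] = 2, s[50] = 10, s[51] = 18.
Since (s[50], s[51]) = (s[2], s[3]) = (10, 18) (two consecutive terms determine the rest), the sequence is eventually periodic: after a pre-period of length 1 it cycles with period 48.
For n ≥ 2, s[n] depends only on (n - 2) mod 48. (660 - 2) mod 48 = 34, so s[660] = s[36] = 22.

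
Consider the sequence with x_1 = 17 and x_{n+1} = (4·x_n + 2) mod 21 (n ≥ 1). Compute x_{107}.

We have x_1 = 17, x_2 = 7, x_3 = 9, x_4 = 17.
Since x_4 = x_1 = 17, the sequence is periodic with period 3.
So x_{107} = x_{1 + ((107-1) mod 3)} = x_2 = 7.

7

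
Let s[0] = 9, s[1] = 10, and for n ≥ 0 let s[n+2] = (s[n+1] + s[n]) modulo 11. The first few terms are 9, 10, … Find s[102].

We have s[0] = 9; s[1] = 10; s[2] = 8; s[3] = 7; s[4] = 4; s[5] = 0; s[6] = 4; s[7] = 4; s[8] = 8; s[9] = 1; s[10] = 9; s[11] = 10.
Since (s[10], s[11]) = (s[0], s[1]) = (9, 10) (two consecutive terms determine the rest), the sequence is periodic with period 10.
(102 - 0) mod 10 = 2, so s[102] = s[2] = 8.

8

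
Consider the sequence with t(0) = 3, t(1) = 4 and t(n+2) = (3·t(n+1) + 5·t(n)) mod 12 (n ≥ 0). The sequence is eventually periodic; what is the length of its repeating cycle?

12

t(0) = 3; t(1) = 4; t(2) = 3; t(3) = 5; t(4) = 6; t(5) = 7; t(6) = 3; t(7) = 8; t(8) = 3; t(9) = 1; t(10) = 6; t(11) = 11; t(12) = 3; t(13) = 4.
The sequence repeats with period 12.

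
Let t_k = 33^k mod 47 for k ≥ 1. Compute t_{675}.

40

Computing terms: t_1 = 33; t_2 = 8; t_3 = 29; t_4 = 17; t_5 = 44; t_6 = 42; t_7 = 23; t_8 = 7; t_9 = 43; t_{10} = 9; t_{11} = 15; t_{12} = 25; t_{13} = 26; t_{14} = 12; t_{15} = 20; t_{16} = 2; t_{17} = 19; t_{18} = 16; t_{19} = 11; t_{20} = 34; t_{21} = 41; t_{22} = 37; t_{23} = 46; t_{24} = 14; t_{25} = 39; t_{26} = 18; t_{27} = 30; t_{28} = 3; t_{29} = 5; t_{30} = 24; t_{31} = 40; t_{32} = 4; t_{33} = 38; t_{34} = 32; t_{35} = 22; t_{36} = 21; t_{37} = 35; t_{38} = 27; t_{39} = 45; t_{40} = 28; t_{41} = 31; t_{42} = 36; t_{43} = 13; t_{44} = 6; t_{45} = 10; t_{46} = 1; t_{47} = 33.
Since t_{47} = t_1 = 33, the sequence is periodic with period 46.
So t_{675} = t_{1 + ((675-1) mod 46)} = t_{31} = 40.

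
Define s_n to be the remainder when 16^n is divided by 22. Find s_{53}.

4

Computing terms: s_1 = 16, s_2 = 14, s_3 = 4, s_4 = 20, s_5 = 12, s_6 = 16.
The sequence repeats with period 5.
(53 - 1) mod 5 = 2, so s_{53} = s_3 = 4.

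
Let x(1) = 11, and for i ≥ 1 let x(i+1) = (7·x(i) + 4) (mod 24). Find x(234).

Computing terms: x(1) = 11; x(2) = 9; x(3) = 19; x(4) = 17; x(5) = 3; x(6) = 1; x(7) = 11.
The sequence repeats with period 6.
(234 - 1) mod 6 = 5, so x(234) = x(6) = 1.

1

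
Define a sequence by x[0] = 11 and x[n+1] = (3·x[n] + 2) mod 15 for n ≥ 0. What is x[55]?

x[0] = 11; x[1] = 5; x[2] = 2; x[3] = 8; x[4] = 11.
The sequence repeats with period 4.
(55 - 0) mod 4 = 3, so x[55] = x[3] = 8.

8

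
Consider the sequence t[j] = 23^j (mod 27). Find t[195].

8

Computing terms: t[1] = 23,  t[2] = 16,  t[3] = 17,  t[4] = 13,  t[5] = 2,  t[6] = 19,  t[7] = 5,  t[8] = 7,  t[9] = 26,  t[10] = 4,  t[11] = 11,  t[12] = 10,  t[13] = 14,  t[14] = 25,  t[15] = 8,  t[16] = 22,  t[17] = 20,  t[18] = 1,  t[19] = 23.
The sequence repeats with period 18.
(195 - 1) mod 18 = 14, so t[195] = t[15] = 8.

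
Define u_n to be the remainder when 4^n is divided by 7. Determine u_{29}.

We have u_1 = 4; u_2 = 2; u_3 = 1; u_4 = 4.
The sequence repeats with period 3.
So u_{29} = u_{1 + ((29-1) mod 3)} = u_2 = 2.

2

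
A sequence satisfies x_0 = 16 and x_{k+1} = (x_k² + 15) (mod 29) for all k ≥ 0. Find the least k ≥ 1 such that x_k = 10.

1

Computing terms: x_0 = 16, x_1 = 10, x_2 = 28, x_3 = 16.
Since x_3 = x_0 = 16, the sequence is periodic with period 3.
The value 10 first appears (with k ≥ 1) at x_1.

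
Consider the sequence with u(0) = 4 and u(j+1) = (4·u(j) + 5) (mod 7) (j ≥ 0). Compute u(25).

0

We have u(0) = 4; u(1) = 0; u(2) = 5; u(3) = 4.
Since u(3) = u(0) = 4, the sequence is periodic with period 3.
So u(25) = u(0 + ((25-0) mod 3)) = u(1) = 0.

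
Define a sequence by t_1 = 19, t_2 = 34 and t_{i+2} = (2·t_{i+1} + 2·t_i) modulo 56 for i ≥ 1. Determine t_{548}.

0

Computing terms: t_1 = 19, t_2 = 34, t_3 = 50, t_4 = 0, t_5 = 44, t_6 = 32, t_7 = 40, t_8 = 32, t_9 = 32, t_{10} = 16, t_{11} = 40, t_{12} = 0, t_{13} = 24, t_{14} = 48, t_{15} = 32, t_{16} = 48, t_{17} = 48, t_{18} = 24, t_{19} = 32, t_{20} = 0, t_{21} = 8, t_{22} = 16, t_{23} = 48, t_{24} = 16, t_{25} = 16, t_{26} = 8, t_{27} = 48, t_{28} = 0, t_{29} = 40, t_{30} = 24, t_{31} = 16, t_{32} = 24, t_{33} = 24, t_{34} = 40, t_{35} = 16, t_{36} = 0, t_{37} = 32, t_{38} = 8, t_{39} = 24, t_{40} = 8, t_{41} = 8, t_{42} = 32, t_{43} = 24, t_{44} = 0, t_{45} = 48, t_{46} = 40, t_{47} = 8, t_{48} = 40, t_{49} = 40, t_{50} = 48, t_{51} = 8, t_{52} = 0, t_{53} = 16, t_{54} = 32, t_{55} = 40.
Since (t_{54}, t_{55}) = (t_6, t_7) = (32, 40) (two consecutive terms determine the rest), the sequence is eventually periodic: after a pre-period of length 5 it cycles with period 48.
For i ≥ 6, t_i depends only on (i - 6) mod 48. (548 - 6) mod 48 = 14, so t_{548} = t_{20} = 0.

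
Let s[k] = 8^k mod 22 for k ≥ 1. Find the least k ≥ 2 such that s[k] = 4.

4

s[1] = 8, s[2] = 20, s[3] = 6, s[4] = 4, s[5] = 10, s[6] = 14, s[7] = 2, s[8] = 16, s[9] = 18, s[10] = 12, s[11] = 8.
Since s[11] = s[1] = 8, the sequence is periodic with period 10.
The value 4 first appears (with k ≥ 2) at s[4].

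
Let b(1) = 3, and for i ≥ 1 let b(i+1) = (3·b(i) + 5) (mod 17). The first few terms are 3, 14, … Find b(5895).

12

We have b(1) = 3; b(2) = 14; b(3) = 13; b(4) = 10; b(5) = 1; b(6) = 8; b(7) = 12; b(8) = 7; b(9) = 9; b(10) = 15; b(11) = 16; b(12) = 2; b(13) = 11; b(14) = 4; b(15) = 0; b(16) = 5; b(17) = 3.
The sequence repeats with period 16.
(5895 - 1) mod 16 = 6, so b(5895) = b(7) = 12.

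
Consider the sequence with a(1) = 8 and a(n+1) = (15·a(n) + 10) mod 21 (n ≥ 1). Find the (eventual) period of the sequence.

Listing terms: a(1) = 8,  a(2) = 4,  a(3) = 7,  a(4) = 10,  a(5) = 13,  a(6) = 16,  a(7) = 19,  a(8) = 1,  a(9) = 4.
Since a(9) = a(2) = 4, the sequence is eventually periodic: after a pre-period of length 1 it cycles with period 7.

7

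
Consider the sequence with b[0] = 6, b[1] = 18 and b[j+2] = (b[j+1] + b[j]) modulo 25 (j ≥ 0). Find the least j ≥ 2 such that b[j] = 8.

Computing terms: b[0] = 6,  b[1] = 18,  b[2] = 24,  b[3] = 17,  b[4] = 16,  b[5] = 8,  b[6] = 24,  b[7] = 7,  b[8] = 6,  b[9] = 13,  b[10] = 19,  b[11] = 7,  b[12] = 1,  b[13] = 8,  b[14] = 9,  b[15] = 17,  b[16] = 1,  b[17] = 18,  b[18] = 19,  b[19] = 12,  b[20] = 6,  b[21] = 18.
Since (b[20], b[21]) = (b[0], b[1]) = (6, 18) (two consecutive terms determine the rest), the sequence is periodic with period 20.
The value 8 first appears (with j ≥ 2) at b[5].

5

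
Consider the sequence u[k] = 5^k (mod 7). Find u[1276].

2

Listing terms: u[1] = 5; u[2] = 4; u[3] = 6; u[4] = 2; u[5] = 3; u[6] = 1; u[7] = 5.
Since u[7] = u[1] = 5, the sequence is periodic with period 6.
(1276 - 1) mod 6 = 3, so u[1276] = u[4] = 2.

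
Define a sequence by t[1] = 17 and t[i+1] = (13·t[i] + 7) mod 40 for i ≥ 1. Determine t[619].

11

We have t[1] = 17; t[2] = 28; t[3] = 11; t[4] = 30; t[5] = 37; t[6] = 8; t[7] = 31; t[8] = 10; t[9] = 17.
Since t[9] = t[1] = 17, the sequence is periodic with period 8.
So t[619] = t[1 + ((619-1) mod 8)] = t[3] = 11.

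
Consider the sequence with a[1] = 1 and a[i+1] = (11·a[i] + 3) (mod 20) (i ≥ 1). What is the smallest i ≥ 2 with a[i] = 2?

8

a[1] = 1; a[2] = 14; a[3] = 17; a[4] = 10; a[5] = 13; a[6] = 6; a[7] = 9; a[8] = 2; a[9] = 5; a[10] = 18; a[11] = 1.
The sequence repeats with period 10.
The value 2 first appears (with i ≥ 2) at a[8].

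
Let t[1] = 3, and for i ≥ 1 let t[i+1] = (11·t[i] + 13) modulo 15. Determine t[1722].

1

Computing terms: t[1] = 3, t[2] = 1, t[3] = 9, t[4] = 7, t[5] = 0, t[6] = 13, t[7] = 6, t[8] = 4, t[9] = 12, t[10] = 10, t[11] = 3.
Since t[11] = t[1] = 3, the sequence is periodic with period 10.
So t[1722] = t[1 + ((1722-1) mod 10)] = t[2] = 1.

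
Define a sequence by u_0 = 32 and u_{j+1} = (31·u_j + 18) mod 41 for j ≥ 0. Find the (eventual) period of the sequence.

10

Computing terms: u_0 = 32; u_1 = 26; u_2 = 4; u_3 = 19; u_4 = 33; u_5 = 16; u_6 = 22; u_7 = 3; u_8 = 29; u_9 = 15; u_{10} = 32.
The sequence repeats with period 10.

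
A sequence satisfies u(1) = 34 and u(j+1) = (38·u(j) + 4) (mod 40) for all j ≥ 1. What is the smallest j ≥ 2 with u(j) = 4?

Computing terms: u(1) = 34; u(2) = 16; u(3) = 12; u(4) = 20; u(5) = 4; u(6) = 36; u(7) = 12.
Since u(7) = u(3) = 12, the sequence is eventually periodic: after a pre-period of length 2 it cycles with period 4.
The value 4 first appears (with j ≥ 2) at u(5).

5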